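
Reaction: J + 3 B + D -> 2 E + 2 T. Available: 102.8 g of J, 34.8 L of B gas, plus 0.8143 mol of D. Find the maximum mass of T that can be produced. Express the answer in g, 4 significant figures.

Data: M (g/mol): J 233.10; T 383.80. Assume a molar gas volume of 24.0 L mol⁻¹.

338.5 g

n(J) = 102.8 / 233.10 = 0.4410 mol
n(B) = 34.80 / 24.0 = 1.450 mol
n(D) = 0.8143 mol
n/ν for J = 0.4410/1 = 0.4410
n/ν for B = 1.450/3 = 0.4833
n/ν for D = 0.8143/1 = 0.8143
Smallest n/ν is J → limiting reagent.
n(T) = (2/1) × 0.4410 = 0.8820 mol
mass = 0.8820 × 383.80 = 338.5 g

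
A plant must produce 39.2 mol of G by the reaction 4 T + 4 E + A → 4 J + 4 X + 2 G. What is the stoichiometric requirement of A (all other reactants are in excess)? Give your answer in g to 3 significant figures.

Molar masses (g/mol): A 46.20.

n(G) = 39.20 mol
n(A) = (1/2) × 39.20 = 19.60 mol
mass = 19.60 × 46.20 = 905.5 g

906 g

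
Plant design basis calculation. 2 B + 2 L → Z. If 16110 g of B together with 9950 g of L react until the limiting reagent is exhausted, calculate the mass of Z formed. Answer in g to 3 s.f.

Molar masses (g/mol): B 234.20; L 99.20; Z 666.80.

22900 g

n(B) = 16110 / 234.20 = 68.79 mol
n(L) = 9950 / 99.20 = 100.3 mol
n/ν for B = 68.79/2 = 34.40
n/ν for L = 100.3/2 = 50.15
Smallest n/ν is B → limiting reagent.
n(Z) = (1/2) × 68.79 = 34.40 mol
mass = 34.40 × 666.80 = 22940 g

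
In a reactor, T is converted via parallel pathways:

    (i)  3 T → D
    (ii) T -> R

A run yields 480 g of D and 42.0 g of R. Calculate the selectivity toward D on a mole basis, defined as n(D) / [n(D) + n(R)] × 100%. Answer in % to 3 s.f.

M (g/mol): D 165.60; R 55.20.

79.2 %

n(D) = 480 / 165.60 = 2.899 mol
n(R) = 42.0 / 55.20 = 0.7609 mol
selectivity = 2.899/(2.899+0.7609) × 100 = 79.21 %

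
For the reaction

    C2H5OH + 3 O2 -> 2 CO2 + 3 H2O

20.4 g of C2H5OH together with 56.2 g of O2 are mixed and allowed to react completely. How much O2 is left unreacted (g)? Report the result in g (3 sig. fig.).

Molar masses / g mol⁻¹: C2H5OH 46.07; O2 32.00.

13.7 g

n(C2H5OH) = 20.40 / 46.07 = 0.4428 mol
n(O2) = 56.20 / 32.00 = 1.756 mol
n/ν → C2H5OH: 0.4428, O2: 0.5853; C2H5OH is limiting.
O2 consumed = (3/1) × 0.4428 = 1.328 mol
O2 remaining = 1.756 − 1.328 = 0.4280 mol
mass = 0.4280 × 32.00 = 13.70 g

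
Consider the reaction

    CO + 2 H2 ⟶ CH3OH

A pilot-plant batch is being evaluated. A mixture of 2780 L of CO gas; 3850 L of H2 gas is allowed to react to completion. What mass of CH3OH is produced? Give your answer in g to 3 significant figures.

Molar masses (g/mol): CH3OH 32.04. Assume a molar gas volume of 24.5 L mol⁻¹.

n(CO) = 2780 / 24.5 = 113.5 mol
n(H2) = 3850 / 24.5 = 157.1 mol
n/ν for CO = 113.5/1 = 113.5
n/ν for H2 = 157.1/2 = 78.55
Smallest n/ν is H2 → limiting reagent.
n(CH3OH) = (1/2) × 157.1 = 78.55 mol
mass = 78.55 × 32.04 = 2517 g

2520 g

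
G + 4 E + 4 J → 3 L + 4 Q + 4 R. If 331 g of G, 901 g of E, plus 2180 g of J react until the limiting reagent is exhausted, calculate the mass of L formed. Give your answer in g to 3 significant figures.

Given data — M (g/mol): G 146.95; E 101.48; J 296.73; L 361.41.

n(G) = 331.0 / 146.95 = 2.252 mol
n(E) = 901.0 / 101.48 = 8.879 mol
n(J) = 2180 / 296.73 = 7.347 mol
n/ν → G: 2.252, E: 2.220, J: 1.837; J is limiting.
n(L) = (3/4) × 7.347 = 5.510 mol
mass = 5.510 × 361.41 = 1991 g

1990 g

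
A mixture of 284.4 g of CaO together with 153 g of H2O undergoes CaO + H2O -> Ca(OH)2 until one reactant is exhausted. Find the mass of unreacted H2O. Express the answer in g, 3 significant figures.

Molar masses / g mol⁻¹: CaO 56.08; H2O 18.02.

61.6 g

n(CaO) = 284.4 / 56.08 = 5.071 mol
n(H2O) = 153.0 / 18.02 = 8.491 mol
n/ν → CaO: 5.071, H2O: 8.491; CaO is limiting.
H2O consumed = (1/1) × 5.071 = 5.071 mol
H2O remaining = 8.491 − 5.071 = 3.420 mol
mass = 3.420 × 18.02 = 61.63 g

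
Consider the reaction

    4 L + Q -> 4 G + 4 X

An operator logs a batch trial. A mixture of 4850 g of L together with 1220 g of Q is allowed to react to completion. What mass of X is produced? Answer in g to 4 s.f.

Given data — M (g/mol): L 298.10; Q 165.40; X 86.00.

1399 g

n(L) = 4850 / 298.10 = 16.27 mol
n(Q) = 1220 / 165.40 = 7.376 mol
n/ν → L: 4.068, Q: 7.376; L is limiting.
n(X) = (4/4) × 16.27 = 16.27 mol
mass = 16.27 × 86.00 = 1399 g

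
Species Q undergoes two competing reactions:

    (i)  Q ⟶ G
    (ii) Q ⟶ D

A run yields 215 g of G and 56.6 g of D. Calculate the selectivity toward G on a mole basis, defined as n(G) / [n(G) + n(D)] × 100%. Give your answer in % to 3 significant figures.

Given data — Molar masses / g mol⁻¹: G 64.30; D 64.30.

n(G) = 215 / 64.30 = 3.344 mol
n(D) = 56.6 / 64.30 = 0.8802 mol
selectivity = 3.344/(3.344+0.8802) × 100 = 79.16 %

79.2 %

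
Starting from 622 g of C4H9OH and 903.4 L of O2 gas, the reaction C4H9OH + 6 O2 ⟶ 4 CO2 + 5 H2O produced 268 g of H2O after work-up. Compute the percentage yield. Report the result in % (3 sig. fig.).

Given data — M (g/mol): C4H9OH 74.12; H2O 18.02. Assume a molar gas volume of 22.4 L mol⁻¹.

n(C4H9OH) = 622.0 / 74.12 = 8.392 mol
n(O2) = 903.4 / 22.4 = 40.33 mol
n/ν for C4H9OH = 8.392/1 = 8.392
n/ν for O2 = 40.33/6 = 6.722
Smallest n/ν is O2 → limiting reagent.
theoretical n(H2O) = (5/6) × 40.33 = 33.61 mol → 605.7 g
% yield = 268 / 605.7 × 100 = 44.25 %

44.3 %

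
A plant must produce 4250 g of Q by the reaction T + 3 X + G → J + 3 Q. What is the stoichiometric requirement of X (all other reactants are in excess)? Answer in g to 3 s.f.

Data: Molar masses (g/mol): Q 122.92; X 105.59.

n(Q) = 4250 / 122.92 = 34.58 mol
n(X) = (3/3) × 34.58 = 34.58 mol
mass = 34.58 × 105.59 = 3651 g

3650 g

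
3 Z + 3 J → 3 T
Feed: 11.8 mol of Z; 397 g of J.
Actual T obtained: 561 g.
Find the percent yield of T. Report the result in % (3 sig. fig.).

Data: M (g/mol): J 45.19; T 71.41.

89.4 %

n(Z) = 11.80 mol
n(J) = 397.0 / 45.19 = 8.785 mol
n/ν for Z = 11.80/3 = 3.933
n/ν for J = 8.785/3 = 2.928
Smallest n/ν is J → limiting reagent.
theoretical n(T) = (3/3) × 8.785 = 8.785 mol → 627.3 g
% yield = 561 / 627.3 × 100 = 89.43 %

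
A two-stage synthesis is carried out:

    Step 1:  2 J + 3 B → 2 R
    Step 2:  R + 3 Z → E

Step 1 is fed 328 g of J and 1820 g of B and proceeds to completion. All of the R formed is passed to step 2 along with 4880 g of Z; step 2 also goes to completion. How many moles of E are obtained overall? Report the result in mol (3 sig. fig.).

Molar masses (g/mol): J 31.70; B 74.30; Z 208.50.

Step 1:
n(J) = 328.0 / 31.70 = 10.35 mol
n(B) = 1820 / 74.30 = 24.50 mol
n/ν → J: 5.175, B: 8.167; J is limiting.
n(R) produced = (2/2) × 10.35 = 10.35 mol
Step 2:
n(R) available = 10.35 mol
n(Z) = 4880 / 208.50 = 23.41 mol
n/ν → R: 10.35, Z: 7.803; Z is limiting.
n(E) = (1/3) × 23.41 = 7.803 mol

7.80 mol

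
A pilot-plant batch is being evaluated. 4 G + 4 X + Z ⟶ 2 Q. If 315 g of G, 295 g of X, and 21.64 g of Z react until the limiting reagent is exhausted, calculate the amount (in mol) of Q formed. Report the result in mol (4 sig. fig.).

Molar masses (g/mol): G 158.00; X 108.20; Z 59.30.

n(G) = 315.0 / 158.00 = 1.994 mol
n(X) = 295.0 / 108.20 = 2.726 mol
n(Z) = 21.64 / 59.30 = 0.3649 mol
n/ν → G: 0.4985, X: 0.6815, Z: 0.3649; Z is limiting.
n(Q) = (2/1) × 0.3649 = 0.7298 mol

0.7298 mol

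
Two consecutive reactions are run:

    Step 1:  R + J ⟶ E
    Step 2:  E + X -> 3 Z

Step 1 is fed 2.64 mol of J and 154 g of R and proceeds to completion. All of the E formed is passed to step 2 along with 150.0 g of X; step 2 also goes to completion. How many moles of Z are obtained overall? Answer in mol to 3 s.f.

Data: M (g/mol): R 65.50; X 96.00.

4.69 mol

Step 1:
n(J) = 2.640 mol
n(R) = 154.0 / 65.50 = 2.351 mol
n/ν for J = 2.640/1 = 2.640
n/ν for R = 2.351/1 = 2.351
Smallest n/ν is R → limiting reagent.
n(E) produced = (1/1) × 2.351 = 2.351 mol
Step 2:
n(E) available = 2.351 mol
n(X) = 150.0 / 96.00 = 1.563 mol
n/ν for E = 2.351/1 = 2.351
n/ν for X = 1.563/1 = 1.563
Smallest n/ν is X → limiting reagent.
n(Z) = (3/1) × 1.563 = 4.689 mol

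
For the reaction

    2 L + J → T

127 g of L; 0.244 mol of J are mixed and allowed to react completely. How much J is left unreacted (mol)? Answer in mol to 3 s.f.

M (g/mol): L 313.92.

n(L) = 127.0 / 313.92 = 0.4046 mol
n(J) = 0.2440 mol
n/ν for L = 0.4046/2 = 0.2023
n/ν for J = 0.2440/1 = 0.2440
Smallest n/ν is L → limiting reagent.
J consumed = (1/2) × 0.4046 = 0.2023 mol
J remaining = 0.2440 − 0.2023 = 0.04170 mol

0.0417 mol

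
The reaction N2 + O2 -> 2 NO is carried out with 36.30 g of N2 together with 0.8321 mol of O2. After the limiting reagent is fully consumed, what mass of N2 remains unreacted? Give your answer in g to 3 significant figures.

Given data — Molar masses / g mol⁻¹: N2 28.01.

n(N2) = 36.30 / 28.01 = 1.296 mol
n(O2) = 0.8321 mol
n/ν for N2 = 1.296/1 = 1.296
n/ν for O2 = 0.8321/1 = 0.8321
Smallest n/ν is O2 → limiting reagent.
N2 consumed = (1/1) × 0.8321 = 0.8321 mol
N2 remaining = 1.296 − 0.8321 = 0.4639 mol
mass = 0.4639 × 28.01 = 12.99 g

13.0 g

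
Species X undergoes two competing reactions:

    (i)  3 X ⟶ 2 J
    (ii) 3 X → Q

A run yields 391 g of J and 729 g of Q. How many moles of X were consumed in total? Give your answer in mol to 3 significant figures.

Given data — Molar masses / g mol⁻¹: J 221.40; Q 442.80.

7.59 mol

n(J) = 391 / 221.40 = 1.766 mol
n(Q) = 729 / 442.80 = 1.646 mol
n(X) via (i) = (3/2)×1.766 = 2.649 mol
n(X) via (ii) = (3/1)×1.646 = 4.938 mol
total n(X) = 2.649 + 4.938 = 7.587 mol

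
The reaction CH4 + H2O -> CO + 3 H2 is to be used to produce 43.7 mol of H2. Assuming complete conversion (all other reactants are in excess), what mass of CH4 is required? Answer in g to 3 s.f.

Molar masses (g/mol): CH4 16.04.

n(H2) = 43.70 mol
n(CH4) = (1/3) × 43.70 = 14.57 mol
mass = 14.57 × 16.04 = 233.7 g

234 g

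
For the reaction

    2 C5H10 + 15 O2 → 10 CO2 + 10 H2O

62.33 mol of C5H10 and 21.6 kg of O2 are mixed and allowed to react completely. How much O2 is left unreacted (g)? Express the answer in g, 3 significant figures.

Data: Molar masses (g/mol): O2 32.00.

n(C5H10) = 62.33 mol
n(O2) = 21.60×1000 / 32.00 = 675.0 mol
n/ν for C5H10 = 62.33/2 = 31.17
n/ν for O2 = 675.0/15 = 45.00
Smallest n/ν is C5H10 → limiting reagent.
O2 consumed = (15/2) × 62.33 = 467.5 mol
O2 remaining = 675.0 − 467.5 = 207.5 mol
mass = 207.5 × 32.00 = 6640 g

6640 g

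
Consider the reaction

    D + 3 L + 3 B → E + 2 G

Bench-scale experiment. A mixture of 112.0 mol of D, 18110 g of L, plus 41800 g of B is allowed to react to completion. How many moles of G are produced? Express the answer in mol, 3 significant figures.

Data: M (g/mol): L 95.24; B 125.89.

127 mol

n(D) = 112.0 mol
n(L) = 18110 / 95.24 = 190.2 mol
n(B) = 41800 / 125.89 = 332.0 mol
n/ν for D = 112.0/1 = 112.0
n/ν for L = 190.2/3 = 63.40
n/ν for B = 332.0/3 = 110.7
Smallest n/ν is L → limiting reagent.
n(G) = (2/3) × 190.2 = 126.8 mol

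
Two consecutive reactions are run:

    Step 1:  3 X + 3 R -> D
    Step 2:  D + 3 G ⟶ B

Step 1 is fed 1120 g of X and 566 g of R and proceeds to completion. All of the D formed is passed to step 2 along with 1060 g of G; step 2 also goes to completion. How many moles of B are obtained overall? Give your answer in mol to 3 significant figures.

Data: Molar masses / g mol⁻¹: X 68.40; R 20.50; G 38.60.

Step 1:
n(X) = 1120 / 68.40 = 16.37 mol
n(R) = 566.0 / 20.50 = 27.61 mol
n/ν for X = 16.37/3 = 5.457
n/ν for R = 27.61/3 = 9.203
Smallest n/ν is X → limiting reagent.
n(D) produced = (1/3) × 16.37 = 5.457 mol
Step 2:
n(D) available = 5.457 mol
n(G) = 1060 / 38.60 = 27.46 mol
n/ν for D = 5.457/1 = 5.457
n/ν for G = 27.46/3 = 9.153
Smallest n/ν is D → limiting reagent.
n(B) = (1/1) × 5.457 = 5.457 mol

5.46 mol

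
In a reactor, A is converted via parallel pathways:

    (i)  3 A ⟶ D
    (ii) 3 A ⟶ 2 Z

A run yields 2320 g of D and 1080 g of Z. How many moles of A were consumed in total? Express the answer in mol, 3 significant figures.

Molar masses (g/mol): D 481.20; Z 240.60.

21.2 mol

n(D) = 2320 / 481.20 = 4.821 mol
n(Z) = 1080 / 240.60 = 4.489 mol
n(A) via (i) = (3/1)×4.821 = 14.46 mol
n(A) via (ii) = (3/2)×4.489 = 6.734 mol
total n(A) = 14.46 + 6.734 = 21.19 mol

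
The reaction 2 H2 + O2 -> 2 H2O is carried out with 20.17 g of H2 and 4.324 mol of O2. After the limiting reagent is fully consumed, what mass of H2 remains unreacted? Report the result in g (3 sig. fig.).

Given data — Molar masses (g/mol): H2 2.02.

2.70 g

n(H2) = 20.17 / 2.02 = 9.985 mol
n(O2) = 4.324 mol
n/ν → H2: 4.993, O2: 4.324; O2 is limiting.
H2 consumed = (2/1) × 4.324 = 8.648 mol
H2 remaining = 9.985 − 8.648 = 1.337 mol
mass = 1.337 × 2.02 = 2.701 g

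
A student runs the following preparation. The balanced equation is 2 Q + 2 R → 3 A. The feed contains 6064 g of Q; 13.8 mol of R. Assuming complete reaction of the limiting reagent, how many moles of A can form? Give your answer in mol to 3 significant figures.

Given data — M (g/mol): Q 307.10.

n(Q) = 6064 / 307.10 = 19.75 mol
n(R) = 13.80 mol
n/ν for Q = 19.75/2 = 9.875
n/ν for R = 13.80/2 = 6.900
Smallest n/ν is R → limiting reagent.
n(A) = (3/2) × 13.80 = 20.70 mol

20.7 mol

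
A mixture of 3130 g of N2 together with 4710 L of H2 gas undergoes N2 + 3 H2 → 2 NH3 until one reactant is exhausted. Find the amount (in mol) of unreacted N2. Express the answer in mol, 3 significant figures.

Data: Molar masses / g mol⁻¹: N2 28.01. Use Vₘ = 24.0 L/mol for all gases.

n(N2) = 3130 / 28.01 = 111.7 mol
n(H2) = 4710 / 24.0 = 196.3 mol
n/ν → N2: 111.7, H2: 65.43; H2 is limiting.
N2 consumed = (1/3) × 196.3 = 65.43 mol
N2 remaining = 111.7 − 65.43 = 46.27 mol

46.3 mol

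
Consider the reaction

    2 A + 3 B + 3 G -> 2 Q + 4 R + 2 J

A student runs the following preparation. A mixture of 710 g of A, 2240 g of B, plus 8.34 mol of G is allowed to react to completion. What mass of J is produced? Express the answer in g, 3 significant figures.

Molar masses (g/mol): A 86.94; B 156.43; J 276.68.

n(A) = 710.0 / 86.94 = 8.167 mol
n(B) = 2240 / 156.43 = 14.32 mol
n(G) = 8.340 mol
n/ν for A = 8.167/2 = 4.084
n/ν for B = 14.32/3 = 4.773
n/ν for G = 8.340/3 = 2.780
Smallest n/ν is G → limiting reagent.
n(J) = (2/3) × 8.340 = 5.560 mol
mass = 5.560 × 276.68 = 1538 g

1540 g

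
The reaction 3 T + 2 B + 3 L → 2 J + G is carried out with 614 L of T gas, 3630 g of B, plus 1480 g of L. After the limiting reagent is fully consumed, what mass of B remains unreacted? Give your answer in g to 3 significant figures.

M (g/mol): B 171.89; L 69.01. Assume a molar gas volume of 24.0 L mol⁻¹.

n(T) = 614.0 / 24.0 = 25.58 mol
n(B) = 3630 / 171.89 = 21.12 mol
n(L) = 1480 / 69.01 = 21.45 mol
n/ν → T: 8.527, B: 10.56, L: 7.150; L is limiting.
B consumed = (2/3) × 21.45 = 14.30 mol
B remaining = 21.12 − 14.30 = 6.820 mol
mass = 6.820 × 171.89 = 1172 g

1170 g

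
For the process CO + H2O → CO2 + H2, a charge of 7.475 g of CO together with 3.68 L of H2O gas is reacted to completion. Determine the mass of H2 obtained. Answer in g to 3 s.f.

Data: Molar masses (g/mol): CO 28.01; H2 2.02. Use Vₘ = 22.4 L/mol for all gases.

n(CO) = 7.475 / 28.01 = 0.2669 mol
n(H2O) = 3.680 / 22.4 = 0.1643 mol
n/ν for CO = 0.2669/1 = 0.2669
n/ν for H2O = 0.1643/1 = 0.1643
Smallest n/ν is H2O → limiting reagent.
n(H2) = (1/1) × 0.1643 = 0.1643 mol
mass = 0.1643 × 2.02 = 0.3319 g

0.332 g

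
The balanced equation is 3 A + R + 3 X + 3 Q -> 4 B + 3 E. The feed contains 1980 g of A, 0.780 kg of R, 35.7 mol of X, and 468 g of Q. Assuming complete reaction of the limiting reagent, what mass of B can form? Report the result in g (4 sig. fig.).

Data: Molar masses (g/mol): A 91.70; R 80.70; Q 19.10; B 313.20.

9017 g

n(A) = 1980 / 91.70 = 21.59 mol
n(R) = 0.7800×1000 / 80.70 = 9.665 mol
n(X) = 35.70 mol
n(Q) = 468.0 / 19.10 = 24.50 mol
n/ν → A: 7.197, R: 9.665, X: 11.90, Q: 8.167; A is limiting.
n(B) = (4/3) × 21.59 = 28.79 mol
mass = 28.79 × 313.20 = 9017 g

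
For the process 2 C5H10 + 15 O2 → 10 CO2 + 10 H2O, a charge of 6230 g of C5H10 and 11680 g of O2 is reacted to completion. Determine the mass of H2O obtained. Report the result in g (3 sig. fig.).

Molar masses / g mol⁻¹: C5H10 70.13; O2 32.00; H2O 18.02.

n(C5H10) = 6230 / 70.13 = 88.84 mol
n(O2) = 11680 / 32.00 = 365.0 mol
n/ν → C5H10: 44.42, O2: 24.33; O2 is limiting.
n(H2O) = (10/15) × 365.0 = 243.3 mol
mass = 243.3 × 18.02 = 4384 g

4380 g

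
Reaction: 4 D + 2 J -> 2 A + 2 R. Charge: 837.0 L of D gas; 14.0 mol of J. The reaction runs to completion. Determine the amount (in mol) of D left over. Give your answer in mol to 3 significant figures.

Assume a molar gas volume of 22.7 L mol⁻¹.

8.87 mol

n(D) = 837.0 / 22.7 = 36.87 mol
n(J) = 14.00 mol
n/ν → D: 9.218, J: 7.000; J is limiting.
D consumed = (4/2) × 14.00 = 28.00 mol
D remaining = 36.87 − 28.00 = 8.870 mol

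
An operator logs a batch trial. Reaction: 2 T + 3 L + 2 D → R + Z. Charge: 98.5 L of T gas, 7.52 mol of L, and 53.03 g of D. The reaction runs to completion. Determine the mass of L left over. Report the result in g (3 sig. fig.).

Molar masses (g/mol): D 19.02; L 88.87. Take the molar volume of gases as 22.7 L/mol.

297 g

n(T) = 98.50 / 22.7 = 4.339 mol
n(L) = 7.520 mol
n(D) = 53.03 / 19.02 = 2.788 mol
n/ν for T = 4.339/2 = 2.170
n/ν for L = 7.520/3 = 2.507
n/ν for D = 2.788/2 = 1.394
Smallest n/ν is D → limiting reagent.
L consumed = (3/2) × 2.788 = 4.182 mol
L remaining = 7.520 − 4.182 = 3.338 mol
mass = 3.338 × 88.87 = 296.6 g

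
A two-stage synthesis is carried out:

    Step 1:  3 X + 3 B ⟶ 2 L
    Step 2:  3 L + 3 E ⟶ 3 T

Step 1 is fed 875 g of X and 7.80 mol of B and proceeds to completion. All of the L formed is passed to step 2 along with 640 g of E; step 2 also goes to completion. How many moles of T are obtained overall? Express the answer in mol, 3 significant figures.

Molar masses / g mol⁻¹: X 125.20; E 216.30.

Step 1:
n(X) = 875.0 / 125.20 = 6.989 mol
n(B) = 7.800 mol
n/ν for X = 6.989/3 = 2.330
n/ν for B = 7.800/3 = 2.600
Smallest n/ν is X → limiting reagent.
n(L) produced = (2/3) × 6.989 = 4.659 mol
Step 2:
n(L) available = 4.659 mol
n(E) = 640.0 / 216.30 = 2.959 mol
n/ν for L = 4.659/3 = 1.553
n/ν for E = 2.959/3 = 0.9863
Smallest n/ν is E → limiting reagent.
n(T) = (3/3) × 2.959 = 2.959 mol

2.96 mol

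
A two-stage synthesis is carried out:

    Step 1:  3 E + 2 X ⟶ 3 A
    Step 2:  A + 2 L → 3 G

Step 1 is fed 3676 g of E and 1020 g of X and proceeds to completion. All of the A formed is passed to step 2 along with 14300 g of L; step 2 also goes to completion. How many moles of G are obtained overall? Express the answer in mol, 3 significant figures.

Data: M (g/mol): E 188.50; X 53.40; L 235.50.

58.5 mol

Step 1:
n(E) = 3676 / 188.50 = 19.50 mol
n(X) = 1020 / 53.40 = 19.10 mol
n/ν for E = 19.50/3 = 6.500
n/ν for X = 19.10/2 = 9.550
Smallest n/ν is E → limiting reagent.
n(A) produced = (3/3) × 19.50 = 19.50 mol
Step 2:
n(A) available = 19.50 mol
n(L) = 14300 / 235.50 = 60.72 mol
n/ν for A = 19.50/1 = 19.50
n/ν for L = 60.72/2 = 30.36
Smallest n/ν is A → limiting reagent.
n(G) = (3/1) × 19.50 = 58.50 mol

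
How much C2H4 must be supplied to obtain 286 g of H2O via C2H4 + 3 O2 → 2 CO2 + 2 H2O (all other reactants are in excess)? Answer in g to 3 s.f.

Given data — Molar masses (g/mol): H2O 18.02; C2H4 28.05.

n(H2O) = 286 / 18.02 = 15.87 mol
n(C2H4) = (1/2) × 15.87 = 7.935 mol
mass = 7.935 × 28.05 = 222.6 g

223 g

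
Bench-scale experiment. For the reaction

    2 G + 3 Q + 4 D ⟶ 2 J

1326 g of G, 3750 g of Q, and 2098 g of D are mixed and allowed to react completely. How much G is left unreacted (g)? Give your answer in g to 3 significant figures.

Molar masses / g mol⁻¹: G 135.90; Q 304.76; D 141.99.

322 g

n(G) = 1326 / 135.90 = 9.757 mol
n(Q) = 3750 / 304.76 = 12.30 mol
n(D) = 2098 / 141.99 = 14.78 mol
n/ν for G = 9.757/2 = 4.879
n/ν for Q = 12.30/3 = 4.100
n/ν for D = 14.78/4 = 3.695
Smallest n/ν is D → limiting reagent.
G consumed = (2/4) × 14.78 = 7.390 mol
G remaining = 9.757 − 7.390 = 2.367 mol
mass = 2.367 × 135.90 = 321.7 g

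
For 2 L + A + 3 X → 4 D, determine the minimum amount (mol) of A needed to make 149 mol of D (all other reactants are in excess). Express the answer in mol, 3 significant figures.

37.3 mol

n(D) = 149.0 mol
n(A) = (1/4) × 149.0 = 37.25 mol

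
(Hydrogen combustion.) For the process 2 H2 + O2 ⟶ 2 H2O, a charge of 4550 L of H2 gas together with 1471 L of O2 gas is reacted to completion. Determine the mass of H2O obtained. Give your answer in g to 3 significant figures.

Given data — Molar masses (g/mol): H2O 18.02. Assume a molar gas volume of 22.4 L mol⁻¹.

2370 g

n(H2) = 4550 / 22.4 = 203.1 mol
n(O2) = 1471 / 22.4 = 65.67 mol
n/ν → H2: 101.6, O2: 65.67; O2 is limiting.
n(H2O) = (2/1) × 65.67 = 131.3 mol
mass = 131.3 × 18.02 = 2366 g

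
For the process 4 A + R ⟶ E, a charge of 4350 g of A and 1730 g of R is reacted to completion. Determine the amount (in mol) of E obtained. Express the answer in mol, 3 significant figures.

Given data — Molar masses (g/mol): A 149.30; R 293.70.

5.89 mol

n(A) = 4350 / 149.30 = 29.14 mol
n(R) = 1730 / 293.70 = 5.890 mol
n/ν for A = 29.14/4 = 7.285
n/ν for R = 5.890/1 = 5.890
Smallest n/ν is R → limiting reagent.
n(E) = (1/1) × 5.890 = 5.890 mol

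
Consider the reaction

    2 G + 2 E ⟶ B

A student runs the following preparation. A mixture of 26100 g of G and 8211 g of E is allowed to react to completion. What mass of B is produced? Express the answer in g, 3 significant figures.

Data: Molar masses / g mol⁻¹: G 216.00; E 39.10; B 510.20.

30800 g

n(G) = 26100 / 216.00 = 120.8 mol
n(E) = 8211 / 39.10 = 210.0 mol
n/ν for G = 120.8/2 = 60.40
n/ν for E = 210.0/2 = 105.0
Smallest n/ν is G → limiting reagent.
n(B) = (1/2) × 120.8 = 60.40 mol
mass = 60.40 × 510.20 = 30820 g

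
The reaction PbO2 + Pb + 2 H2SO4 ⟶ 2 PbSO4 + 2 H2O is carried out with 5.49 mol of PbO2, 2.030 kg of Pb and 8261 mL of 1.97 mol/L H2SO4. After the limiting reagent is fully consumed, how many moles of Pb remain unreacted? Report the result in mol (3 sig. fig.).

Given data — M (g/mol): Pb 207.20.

4.31 mol

n(PbO2) = 5.490 mol
n(Pb) = 2.030×1000 / 207.20 = 9.797 mol
n(H2SO4) = 1.97 × 8261/1000 = 16.27 mol
n/ν for PbO2 = 5.490/1 = 5.490
n/ν for Pb = 9.797/1 = 9.797
n/ν for H2SO4 = 16.27/2 = 8.135
Smallest n/ν is PbO2 → limiting reagent.
Pb consumed = (1/1) × 5.490 = 5.490 mol
Pb remaining = 9.797 − 5.490 = 4.307 mol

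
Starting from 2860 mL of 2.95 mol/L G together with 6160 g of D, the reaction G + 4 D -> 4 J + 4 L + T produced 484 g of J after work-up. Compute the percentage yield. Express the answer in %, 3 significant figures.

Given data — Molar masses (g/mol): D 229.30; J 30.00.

n(G) = 2.95 × 2860/1000 = 8.437 mol
n(D) = 6160 / 229.30 = 26.86 mol
n/ν → G: 8.437, D: 6.715; D is limiting.
theoretical n(J) = (4/4) × 26.86 = 26.86 mol → 805.8 g
% yield = 484 / 805.8 × 100 = 60.06 %

60.1 %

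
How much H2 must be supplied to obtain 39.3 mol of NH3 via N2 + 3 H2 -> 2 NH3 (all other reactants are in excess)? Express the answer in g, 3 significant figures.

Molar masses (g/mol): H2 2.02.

119 g

n(NH3) = 39.30 mol
n(H2) = (3/2) × 39.30 = 58.95 mol
mass = 58.95 × 2.02 = 119.1 g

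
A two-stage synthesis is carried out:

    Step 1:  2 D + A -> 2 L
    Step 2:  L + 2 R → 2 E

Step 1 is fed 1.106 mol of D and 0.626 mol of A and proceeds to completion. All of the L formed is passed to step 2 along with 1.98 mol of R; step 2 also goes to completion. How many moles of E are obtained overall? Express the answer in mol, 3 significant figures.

1.98 mol

Step 1:
n(D) = 1.106 mol
n(A) = 0.6260 mol
n/ν → D: 0.5530, A: 0.6260; D is limiting.
n(L) produced = (2/2) × 1.106 = 1.106 mol
Step 2:
n(L) available = 1.106 mol
n(R) = 1.980 mol
n/ν → L: 1.106, R: 0.9900; R is limiting.
n(E) = (2/2) × 1.980 = 1.980 mol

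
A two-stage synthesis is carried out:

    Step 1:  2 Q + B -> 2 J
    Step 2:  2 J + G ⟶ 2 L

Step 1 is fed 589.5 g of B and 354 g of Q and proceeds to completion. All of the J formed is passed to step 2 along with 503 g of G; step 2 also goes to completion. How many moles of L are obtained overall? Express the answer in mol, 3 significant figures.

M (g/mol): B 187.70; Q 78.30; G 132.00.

4.52 mol

Step 1:
n(B) = 589.5 / 187.70 = 3.141 mol
n(Q) = 354.0 / 78.30 = 4.521 mol
n/ν → B: 3.141, Q: 2.261; Q is limiting.
n(J) produced = (2/2) × 4.521 = 4.521 mol
Step 2:
n(J) available = 4.521 mol
n(G) = 503.0 / 132.00 = 3.811 mol
n/ν → J: 2.261, G: 3.811; J is limiting.
n(L) = (2/2) × 4.521 = 4.521 mol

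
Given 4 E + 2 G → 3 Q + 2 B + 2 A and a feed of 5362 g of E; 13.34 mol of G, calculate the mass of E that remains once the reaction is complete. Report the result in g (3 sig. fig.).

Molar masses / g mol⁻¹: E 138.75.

n(E) = 5362 / 138.75 = 38.65 mol
n(G) = 13.34 mol
n/ν → E: 9.663, G: 6.670; G is limiting.
E consumed = (4/2) × 13.34 = 26.68 mol
E remaining = 38.65 − 26.68 = 11.97 mol
mass = 11.97 × 138.75 = 1661 g

1660 g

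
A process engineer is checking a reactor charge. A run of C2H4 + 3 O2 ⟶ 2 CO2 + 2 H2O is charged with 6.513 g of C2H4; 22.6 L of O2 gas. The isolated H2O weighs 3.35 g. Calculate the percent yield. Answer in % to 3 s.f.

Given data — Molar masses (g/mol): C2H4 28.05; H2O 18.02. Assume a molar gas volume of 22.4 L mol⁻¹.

n(C2H4) = 6.513 / 28.05 = 0.2322 mol
n(O2) = 22.60 / 22.4 = 1.009 mol
n/ν for C2H4 = 0.2322/1 = 0.2322
n/ν for O2 = 1.009/3 = 0.3363
Smallest n/ν is C2H4 → limiting reagent.
theoretical n(H2O) = (2/1) × 0.2322 = 0.4644 mol → 8.368 g
% yield = 3.35 / 8.368 × 100 = 40.03 %

40.0 %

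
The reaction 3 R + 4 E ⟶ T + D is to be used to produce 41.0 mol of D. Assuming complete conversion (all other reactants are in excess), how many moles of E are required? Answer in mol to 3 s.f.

164 mol

n(D) = 41.00 mol
n(E) = (4/1) × 41.00 = 164.0 mol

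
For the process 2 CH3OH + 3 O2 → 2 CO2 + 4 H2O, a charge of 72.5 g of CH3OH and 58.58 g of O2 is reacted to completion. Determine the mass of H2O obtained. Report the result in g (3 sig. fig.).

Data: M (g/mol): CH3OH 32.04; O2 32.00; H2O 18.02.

44.0 g

n(CH3OH) = 72.50 / 32.04 = 2.263 mol
n(O2) = 58.58 / 32.00 = 1.831 mol
n/ν → CH3OH: 1.132, O2: 0.6103; O2 is limiting.
n(H2O) = (4/3) × 1.831 = 2.441 mol
mass = 2.441 × 18.02 = 43.99 g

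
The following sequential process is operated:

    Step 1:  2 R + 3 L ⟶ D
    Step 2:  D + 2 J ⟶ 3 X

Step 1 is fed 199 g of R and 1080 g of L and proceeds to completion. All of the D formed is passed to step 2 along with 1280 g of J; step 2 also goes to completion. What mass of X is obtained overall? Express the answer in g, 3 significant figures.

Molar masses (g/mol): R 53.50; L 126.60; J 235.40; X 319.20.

Step 1:
n(R) = 199.0 / 53.50 = 3.720 mol
n(L) = 1080 / 126.60 = 8.531 mol
n/ν for R = 3.720/2 = 1.860
n/ν for L = 8.531/3 = 2.844
Smallest n/ν is R → limiting reagent.
n(D) produced = (1/2) × 3.720 = 1.860 mol
Step 2:
n(D) available = 1.860 mol
n(J) = 1280 / 235.40 = 5.438 mol
n/ν for D = 1.860/1 = 1.860
n/ν for J = 5.438/2 = 2.719
Smallest n/ν is D → limiting reagent.
n(X) = (3/1) × 1.860 = 5.580 mol
mass = 5.580 × 319.20 = 1781 g

1780 g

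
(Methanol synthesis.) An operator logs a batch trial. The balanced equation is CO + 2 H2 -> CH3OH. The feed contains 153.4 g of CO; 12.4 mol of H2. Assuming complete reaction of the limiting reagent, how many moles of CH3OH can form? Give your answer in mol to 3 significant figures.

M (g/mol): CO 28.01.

5.48 mol

n(CO) = 153.4 / 28.01 = 5.477 mol
n(H2) = 12.40 mol
n/ν for CO = 5.477/1 = 5.477
n/ν for H2 = 12.40/2 = 6.200
Smallest n/ν is CO → limiting reagent.
n(CH3OH) = (1/1) × 5.477 = 5.477 mol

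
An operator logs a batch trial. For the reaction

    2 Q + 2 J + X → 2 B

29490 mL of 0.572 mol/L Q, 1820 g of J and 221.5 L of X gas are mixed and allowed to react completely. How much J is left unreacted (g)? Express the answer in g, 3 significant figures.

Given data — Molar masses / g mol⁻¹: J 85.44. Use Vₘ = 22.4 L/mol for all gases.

n(Q) = 0.572 × 29490/1000 = 16.87 mol
n(J) = 1820 / 85.44 = 21.30 mol
n(X) = 221.5 / 22.4 = 9.888 mol
n/ν → Q: 8.435, J: 10.65, X: 9.888; Q is limiting.
J consumed = (2/2) × 16.87 = 16.87 mol
J remaining = 21.30 − 16.87 = 4.430 mol
mass = 4.430 × 85.44 = 378.5 g

379 g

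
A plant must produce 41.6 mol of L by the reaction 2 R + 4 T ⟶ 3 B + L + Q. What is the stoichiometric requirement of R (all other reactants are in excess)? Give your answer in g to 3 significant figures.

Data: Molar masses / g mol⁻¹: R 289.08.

n(L) = 41.60 mol
n(R) = (2/1) × 41.60 = 83.20 mol
mass = 83.20 × 289.08 = 24050 g

24100 g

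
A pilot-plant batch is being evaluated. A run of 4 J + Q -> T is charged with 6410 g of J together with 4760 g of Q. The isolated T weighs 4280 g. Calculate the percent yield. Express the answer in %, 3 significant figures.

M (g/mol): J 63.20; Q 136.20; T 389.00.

n(J) = 6410 / 63.20 = 101.4 mol
n(Q) = 4760 / 136.20 = 34.95 mol
n/ν for J = 101.4/4 = 25.35
n/ν for Q = 34.95/1 = 34.95
Smallest n/ν is J → limiting reagent.
theoretical n(T) = (1/4) × 101.4 = 25.35 mol → 9861 g
% yield = 4280 / 9861 × 100 = 43.40 %

43.4 %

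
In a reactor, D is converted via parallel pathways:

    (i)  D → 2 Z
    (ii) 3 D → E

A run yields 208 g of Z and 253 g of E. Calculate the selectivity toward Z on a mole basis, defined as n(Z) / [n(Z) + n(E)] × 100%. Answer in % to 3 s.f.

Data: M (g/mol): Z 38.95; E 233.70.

n(Z) = 208 / 38.95 = 5.340 mol
n(E) = 253 / 233.70 = 1.083 mol
selectivity = 5.340/(5.340+1.083) × 100 = 83.14 %

83.1 %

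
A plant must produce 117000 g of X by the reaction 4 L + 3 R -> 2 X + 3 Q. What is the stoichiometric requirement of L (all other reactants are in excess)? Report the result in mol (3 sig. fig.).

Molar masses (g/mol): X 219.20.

1070 mol

n(X) = 117000 / 219.20 = 533.8 mol
n(L) = (4/2) × 533.8 = 1068 mol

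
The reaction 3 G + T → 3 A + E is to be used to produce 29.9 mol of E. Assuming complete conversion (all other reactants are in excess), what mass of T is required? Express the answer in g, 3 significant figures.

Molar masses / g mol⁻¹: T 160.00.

4780 g

n(E) = 29.90 mol
n(T) = (1/1) × 29.90 = 29.90 mol
mass = 29.90 × 160.00 = 4784 g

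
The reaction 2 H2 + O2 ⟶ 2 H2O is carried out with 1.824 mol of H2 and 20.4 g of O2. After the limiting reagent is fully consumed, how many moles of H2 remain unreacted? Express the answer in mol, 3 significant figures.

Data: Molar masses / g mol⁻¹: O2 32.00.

n(H2) = 1.824 mol
n(O2) = 20.40 / 32.00 = 0.6375 mol
n/ν for H2 = 1.824/2 = 0.9120
n/ν for O2 = 0.6375/1 = 0.6375
Smallest n/ν is O2 → limiting reagent.
H2 consumed = (2/1) × 0.6375 = 1.275 mol
H2 remaining = 1.824 − 1.275 = 0.5490 mol

0.549 mol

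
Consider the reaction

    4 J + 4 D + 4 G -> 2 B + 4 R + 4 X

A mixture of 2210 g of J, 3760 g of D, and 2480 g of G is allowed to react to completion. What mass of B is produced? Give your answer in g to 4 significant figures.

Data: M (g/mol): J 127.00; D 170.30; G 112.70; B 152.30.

n(J) = 2210 / 127.00 = 17.40 mol
n(D) = 3760 / 170.30 = 22.08 mol
n(G) = 2480 / 112.70 = 22.01 mol
n/ν for J = 17.40/4 = 4.350
n/ν for D = 22.08/4 = 5.520
n/ν for G = 22.01/4 = 5.503
Smallest n/ν is J → limiting reagent.
n(B) = (2/4) × 17.40 = 8.700 mol
mass = 8.700 × 152.30 = 1325 g

1325 g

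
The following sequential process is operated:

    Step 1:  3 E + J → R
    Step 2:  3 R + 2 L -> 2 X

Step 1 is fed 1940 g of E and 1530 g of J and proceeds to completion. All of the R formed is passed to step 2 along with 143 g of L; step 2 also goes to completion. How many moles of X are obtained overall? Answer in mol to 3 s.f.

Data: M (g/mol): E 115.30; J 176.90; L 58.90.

Step 1:
n(E) = 1940 / 115.30 = 16.83 mol
n(J) = 1530 / 176.90 = 8.649 mol
n/ν for E = 16.83/3 = 5.610
n/ν for J = 8.649/1 = 8.649
Smallest n/ν is E → limiting reagent.
n(R) produced = (1/3) × 16.83 = 5.610 mol
Step 2:
n(R) available = 5.610 mol
n(L) = 143.0 / 58.90 = 2.428 mol
n/ν for R = 5.610/3 = 1.870
n/ν for L = 2.428/2 = 1.214
Smallest n/ν is L → limiting reagent.
n(X) = (2/2) × 2.428 = 2.428 mol

2.43 mol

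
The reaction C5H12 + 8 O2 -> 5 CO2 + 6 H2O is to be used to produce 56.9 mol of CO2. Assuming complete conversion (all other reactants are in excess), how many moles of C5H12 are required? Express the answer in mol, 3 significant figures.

n(CO2) = 56.90 mol
n(C5H12) = (1/5) × 56.90 = 11.38 mol

11.4 mol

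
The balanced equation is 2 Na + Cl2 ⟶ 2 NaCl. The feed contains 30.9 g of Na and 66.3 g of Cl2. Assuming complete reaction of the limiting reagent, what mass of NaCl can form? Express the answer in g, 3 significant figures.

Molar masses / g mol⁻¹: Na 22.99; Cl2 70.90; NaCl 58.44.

n(Na) = 30.90 / 22.99 = 1.344 mol
n(Cl2) = 66.30 / 70.90 = 0.9351 mol
n/ν → Na: 0.6720, Cl2: 0.9351; Na is limiting.
n(NaCl) = (2/2) × 1.344 = 1.344 mol
mass = 1.344 × 58.44 = 78.54 g

78.5 g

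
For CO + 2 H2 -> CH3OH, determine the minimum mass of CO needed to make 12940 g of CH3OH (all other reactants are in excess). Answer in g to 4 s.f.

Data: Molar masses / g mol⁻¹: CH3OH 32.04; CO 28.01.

11310 g

n(CH3OH) = 12940 / 32.04 = 403.9 mol
n(CO) = (1/1) × 403.9 = 403.9 mol
mass = 403.9 × 28.01 = 11310 g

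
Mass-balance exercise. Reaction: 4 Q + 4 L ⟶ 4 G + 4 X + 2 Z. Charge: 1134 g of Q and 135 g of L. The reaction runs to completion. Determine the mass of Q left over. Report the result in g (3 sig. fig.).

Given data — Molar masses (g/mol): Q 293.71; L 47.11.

292 g

n(Q) = 1134 / 293.71 = 3.861 mol
n(L) = 135.0 / 47.11 = 2.866 mol
n/ν for Q = 3.861/4 = 0.9653
n/ν for L = 2.866/4 = 0.7165
Smallest n/ν is L → limiting reagent.
Q consumed = (4/4) × 2.866 = 2.866 mol
Q remaining = 3.861 − 2.866 = 0.9950 mol
mass = 0.9950 × 293.71 = 292.2 g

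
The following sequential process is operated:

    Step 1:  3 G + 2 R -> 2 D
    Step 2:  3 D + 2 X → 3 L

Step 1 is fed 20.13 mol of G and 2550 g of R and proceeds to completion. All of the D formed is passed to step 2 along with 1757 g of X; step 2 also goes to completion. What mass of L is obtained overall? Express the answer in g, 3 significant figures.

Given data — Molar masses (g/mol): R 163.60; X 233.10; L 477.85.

5400 g

Step 1:
n(G) = 20.13 mol
n(R) = 2550 / 163.60 = 15.59 mol
n/ν for G = 20.13/3 = 6.710
n/ν for R = 15.59/2 = 7.795
Smallest n/ν is G → limiting reagent.
n(D) produced = (2/3) × 20.13 = 13.42 mol
Step 2:
n(D) available = 13.42 mol
n(X) = 1757 / 233.10 = 7.538 mol
n/ν for D = 13.42/3 = 4.473
n/ν for X = 7.538/2 = 3.769
Smallest n/ν is X → limiting reagent.
n(L) = (3/2) × 7.538 = 11.31 mol
mass = 11.31 × 477.85 = 5404 g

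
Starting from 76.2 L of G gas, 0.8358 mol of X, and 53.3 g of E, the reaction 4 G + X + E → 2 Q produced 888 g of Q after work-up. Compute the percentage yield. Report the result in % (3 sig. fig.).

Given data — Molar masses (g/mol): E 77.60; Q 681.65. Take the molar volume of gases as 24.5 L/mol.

n(G) = 76.20 / 24.5 = 3.110 mol
n(X) = 0.8358 mol
n(E) = 53.30 / 77.60 = 0.6869 mol
n/ν for G = 3.110/4 = 0.7775
n/ν for X = 0.8358/1 = 0.8358
n/ν for E = 0.6869/1 = 0.6869
Smallest n/ν is E → limiting reagent.
theoretical n(Q) = (2/1) × 0.6869 = 1.374 mol → 936.6 g
% yield = 888 / 936.6 × 100 = 94.81 %

94.8 %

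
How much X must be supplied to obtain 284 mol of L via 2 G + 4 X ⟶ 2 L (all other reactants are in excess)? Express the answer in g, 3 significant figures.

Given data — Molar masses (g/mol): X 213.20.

n(L) = 284.0 mol
n(X) = (4/2) × 284.0 = 568.0 mol
mass = 568.0 × 213.20 = 121100 g

121000 g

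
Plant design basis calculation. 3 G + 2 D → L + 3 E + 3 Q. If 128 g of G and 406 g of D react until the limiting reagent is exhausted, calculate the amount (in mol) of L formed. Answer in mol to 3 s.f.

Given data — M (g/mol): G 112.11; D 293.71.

n(G) = 128.0 / 112.11 = 1.142 mol
n(D) = 406.0 / 293.71 = 1.382 mol
n/ν for G = 1.142/3 = 0.3807
n/ν for D = 1.382/2 = 0.6910
Smallest n/ν is G → limiting reagent.
n(L) = (1/3) × 1.142 = 0.3807 mol

0.381 mol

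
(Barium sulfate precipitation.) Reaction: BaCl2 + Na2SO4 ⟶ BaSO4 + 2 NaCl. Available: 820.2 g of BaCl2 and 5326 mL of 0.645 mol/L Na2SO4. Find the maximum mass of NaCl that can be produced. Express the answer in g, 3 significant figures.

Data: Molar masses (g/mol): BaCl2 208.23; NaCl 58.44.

402 g

n(BaCl2) = 820.2 / 208.23 = 3.939 mol
n(Na2SO4) = 0.645 × 5326/1000 = 3.435 mol
n/ν for BaCl2 = 3.939/1 = 3.939
n/ν for Na2SO4 = 3.435/1 = 3.435
Smallest n/ν is Na2SO4 → limiting reagent.
n(NaCl) = (2/1) × 3.435 = 6.870 mol
mass = 6.870 × 58.44 = 401.5 g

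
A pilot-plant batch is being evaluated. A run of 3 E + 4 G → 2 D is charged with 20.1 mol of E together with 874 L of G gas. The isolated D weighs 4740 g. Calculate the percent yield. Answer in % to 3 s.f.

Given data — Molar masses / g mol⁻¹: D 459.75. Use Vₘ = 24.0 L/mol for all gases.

76.9 %

n(E) = 20.10 mol
n(G) = 874.0 / 24.0 = 36.42 mol
n/ν for E = 20.10/3 = 6.700
n/ν for G = 36.42/4 = 9.105
Smallest n/ν is E → limiting reagent.
theoretical n(D) = (2/3) × 20.10 = 13.40 mol → 6161 g
% yield = 4740 / 6161 × 100 = 76.94 %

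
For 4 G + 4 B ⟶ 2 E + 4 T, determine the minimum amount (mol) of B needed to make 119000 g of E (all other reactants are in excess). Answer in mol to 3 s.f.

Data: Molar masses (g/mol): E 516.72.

n(E) = 119000 / 516.72 = 230.3 mol
n(B) = (4/2) × 230.3 = 460.6 mol

461 mol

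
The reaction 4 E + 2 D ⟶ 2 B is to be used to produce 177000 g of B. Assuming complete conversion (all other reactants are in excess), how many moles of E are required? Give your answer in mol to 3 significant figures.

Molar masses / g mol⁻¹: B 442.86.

799 mol

n(B) = 177000 / 442.86 = 399.7 mol
n(E) = (4/2) × 399.7 = 799.4 mol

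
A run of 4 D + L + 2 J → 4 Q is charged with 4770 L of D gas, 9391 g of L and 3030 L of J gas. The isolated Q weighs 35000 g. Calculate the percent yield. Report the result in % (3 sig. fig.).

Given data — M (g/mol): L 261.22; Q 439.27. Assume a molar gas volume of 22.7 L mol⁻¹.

55.4 %

n(D) = 4770 / 22.7 = 210.1 mol
n(L) = 9391 / 261.22 = 35.95 mol
n(J) = 3030 / 22.7 = 133.5 mol
n/ν for D = 210.1/4 = 52.53
n/ν for L = 35.95/1 = 35.95
n/ν for J = 133.5/2 = 66.75
Smallest n/ν is L → limiting reagent.
theoretical n(Q) = (4/1) × 35.95 = 143.8 mol → 63170 g
% yield = 35000 / 63170 × 100 = 55.41 %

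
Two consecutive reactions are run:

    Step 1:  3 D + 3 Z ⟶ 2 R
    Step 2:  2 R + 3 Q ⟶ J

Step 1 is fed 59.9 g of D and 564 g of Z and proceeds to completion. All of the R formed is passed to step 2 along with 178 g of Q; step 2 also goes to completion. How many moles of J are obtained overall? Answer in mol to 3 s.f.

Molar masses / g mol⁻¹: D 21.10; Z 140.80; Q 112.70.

Step 1:
n(D) = 59.90 / 21.10 = 2.839 mol
n(Z) = 564.0 / 140.80 = 4.006 mol
n/ν for D = 2.839/3 = 0.9463
n/ν for Z = 4.006/3 = 1.335
Smallest n/ν is D → limiting reagent.
n(R) produced = (2/3) × 2.839 = 1.893 mol
Step 2:
n(R) available = 1.893 mol
n(Q) = 178.0 / 112.70 = 1.579 mol
n/ν for R = 1.893/2 = 0.9465
n/ν for Q = 1.579/3 = 0.5263
Smallest n/ν is Q → limiting reagent.
n(J) = (1/3) × 1.579 = 0.5263 mol

0.526 mol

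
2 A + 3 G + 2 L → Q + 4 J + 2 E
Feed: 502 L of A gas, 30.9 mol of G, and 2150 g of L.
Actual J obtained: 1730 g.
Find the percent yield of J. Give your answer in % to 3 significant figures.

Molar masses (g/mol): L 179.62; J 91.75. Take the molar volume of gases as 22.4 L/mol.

78.8 %

n(A) = 502.0 / 22.4 = 22.41 mol
n(G) = 30.90 mol
n(L) = 2150 / 179.62 = 11.97 mol
n/ν for A = 22.41/2 = 11.21
n/ν for G = 30.90/3 = 10.30
n/ν for L = 11.97/2 = 5.985
Smallest n/ν is L → limiting reagent.
theoretical n(J) = (4/2) × 11.97 = 23.94 mol → 2196 g
% yield = 1730 / 2196 × 100 = 78.78 %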